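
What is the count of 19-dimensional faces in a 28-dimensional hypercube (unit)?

Choose 19 of 28 axes to span the face (C(28,19) = 6906900 ways), then fix each of the remaining 9 coordinates at one of its two extreme values (2^9 = 512 ways): 6906900·512 = 3536332800.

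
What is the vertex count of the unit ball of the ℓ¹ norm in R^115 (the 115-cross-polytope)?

The 115-dimensional cross-polytope has 2n = 2·115 = 230 vertices.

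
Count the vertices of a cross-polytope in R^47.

The 47-dimensional cross-polytope has 2n = 2·47 = 94 vertices.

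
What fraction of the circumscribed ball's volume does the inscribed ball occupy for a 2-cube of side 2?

The radii are 2/2 and 2√2/2, so the volume ratio is (1/√2)^2 = 2^{-2/2} ≈ 0.5.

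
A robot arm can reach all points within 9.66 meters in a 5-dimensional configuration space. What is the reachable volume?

V_5(9.66) = π^(5/2) · (9.66)^5 / Γ(5/2 + 1) ≈ 442776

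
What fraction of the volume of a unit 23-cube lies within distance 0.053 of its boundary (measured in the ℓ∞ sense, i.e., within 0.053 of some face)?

Shell fraction = 1 - (1-0.106)^23 ≈ 0.924009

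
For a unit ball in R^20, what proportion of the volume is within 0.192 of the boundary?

Shell fraction = 1 - (1-0.192)^20 ≈ 0.985932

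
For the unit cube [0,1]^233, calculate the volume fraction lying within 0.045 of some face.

1 - (1 - 2·0.045)^233 = 1 - 0.91^233 ≈ 1 - 2.862e-10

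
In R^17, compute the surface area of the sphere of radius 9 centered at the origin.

The surface area of an n-ball is 2π^(n/2) r^(n-1) / Γ(n/2). For n=17, r=9: 11712917736940032·π^8/25025 ≈ 4.44109e+15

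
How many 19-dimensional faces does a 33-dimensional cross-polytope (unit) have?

Number of 19-faces = 2^(19+1) · C(33,19+1) = 1048576 · 573166440 = 601008572989440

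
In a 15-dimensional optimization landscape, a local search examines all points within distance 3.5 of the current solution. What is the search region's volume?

V_15(3.5) = π^(15/2) · (3.5)^15 / Γ(15/2 + 1) = 678223072849·π^7/37065600 ≈ 5.52651e+07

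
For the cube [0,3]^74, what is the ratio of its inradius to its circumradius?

r_in = 3/2 (half the side); r_out = 3√74/2 (half the diagonal). Ratio = 1/√74 ≈ 0.116248.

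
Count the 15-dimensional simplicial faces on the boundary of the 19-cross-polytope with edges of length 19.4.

An n-cross-polytope has 2^(k+1)·C(n,k+1) k-faces. Here 2^16·C(19,16) = 65536·969 = 63504384.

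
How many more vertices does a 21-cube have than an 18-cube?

The 21-cube has 2^21 = 2097152 vertices. The 18-cube has 2^18 = 262144 vertices. Difference: 2097152 - 262144 = 1835008.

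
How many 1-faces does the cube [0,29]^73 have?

An n-cube has n·2^(n-1) edges. With n = 73: 73·4722366482869645213696 = 344732753249484100599808.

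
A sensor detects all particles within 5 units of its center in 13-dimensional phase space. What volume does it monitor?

The n-ball volume is π^(n/2)·r^n/Γ(n/2+1). With n=13, r=5: V = 31250000000·π^6/27027 ≈ 1.11161e+09.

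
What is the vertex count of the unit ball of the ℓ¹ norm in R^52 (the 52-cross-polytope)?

An n-cross-polytope has 2n vertices; here n = 52, giving 104.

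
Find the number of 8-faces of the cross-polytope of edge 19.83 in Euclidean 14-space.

Each 8-face is the convex hull of 9 vertices, one chosen as ±e_i from each of 9 distinct axes: 2^9·C(14,9) = 1025024.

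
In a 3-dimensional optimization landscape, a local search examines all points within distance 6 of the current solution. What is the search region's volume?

V = 288·π ≈ 904.779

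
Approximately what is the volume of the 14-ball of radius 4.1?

The n-ball volume is π^(n/2)·r^n/Γ(n/2+1). With n=14, r=4.1: V ≈ 2.27296e+08.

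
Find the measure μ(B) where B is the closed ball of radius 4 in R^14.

V = 16777216·π^7/315 ≈ 1.60864e+08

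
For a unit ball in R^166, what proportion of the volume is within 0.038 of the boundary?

1 - (1-0.038)^166 ≈ 0.998389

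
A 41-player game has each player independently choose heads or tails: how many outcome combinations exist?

Each vertex is a binary string of length 41, so there are 2^41 = 2199023255552.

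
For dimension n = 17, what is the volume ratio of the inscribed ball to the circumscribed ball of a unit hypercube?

Volume scales as r^n, and r_in/r_out = 1/√17, giving (1/√17)^17 ≈ 3.47684e-11.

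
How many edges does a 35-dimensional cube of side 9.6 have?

An n-cube has n·2^(n-1) edges. With n = 35: 35·17179869184 = 601295421440.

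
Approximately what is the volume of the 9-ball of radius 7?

V_9(7) = π^(9/2) · (7)^9 / Γ(9/2 + 1) = 184473632·π^4/135 ≈ 1.33107e+08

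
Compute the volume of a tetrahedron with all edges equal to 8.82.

Volume = (√2/12) · 8.82³ = 80.8611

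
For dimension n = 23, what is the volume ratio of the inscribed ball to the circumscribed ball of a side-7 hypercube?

The radii are 7/2 and 7√23/2, so the volume ratio is (1/√23)^23 = 23^{-23/2} ≈ 2.18842e-16.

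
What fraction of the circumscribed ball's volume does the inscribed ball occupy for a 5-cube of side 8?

V_in/V_out = n^(-n/2) = 5^(-5/2) ≈ 0.0178885.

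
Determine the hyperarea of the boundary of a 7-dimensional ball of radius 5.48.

The surface area of an n-ball is 2π^(n/2) r^(n-1) / Γ(n/2). For n=7, r=5.48: 895698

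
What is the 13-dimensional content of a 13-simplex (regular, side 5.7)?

V_13 = √(14) · 5.7^13 / (13! · 2^(13/2)) ≈ 0.0445104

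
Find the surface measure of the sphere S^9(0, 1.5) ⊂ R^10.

S_10(1.5) = 2·π^(10/2)·(1.5)^9 / Γ(10/2) = 6561·π^5/2048 ≈ 980.369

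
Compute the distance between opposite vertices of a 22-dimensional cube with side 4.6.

Diagonal = √22 · 4.6 ≈ 21.5759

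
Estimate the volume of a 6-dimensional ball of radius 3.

V_6(3) = π^(6/2) · (3)^6 / Γ(6/2 + 1) = 243·π^3/2 ≈ 3767.26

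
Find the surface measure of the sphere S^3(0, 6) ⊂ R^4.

The surface area of an n-ball is 2π^(n/2) r^(n-1) / Γ(n/2). For n=4, r=6: 432·π^2 ≈ 4263.67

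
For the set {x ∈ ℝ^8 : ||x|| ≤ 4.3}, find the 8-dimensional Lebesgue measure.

The n-ball volume is π^(n/2)·r^n/Γ(n/2+1). With n=8, r=4.3: V ≈ 474390.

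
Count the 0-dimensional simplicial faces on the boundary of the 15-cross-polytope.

An n-cross-polytope has 2^(k+1)·C(n,k+1) k-faces. Here 2^1·C(15,1) = 2·15 = 30.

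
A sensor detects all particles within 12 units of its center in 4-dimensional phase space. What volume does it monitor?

The n-ball volume is π^(n/2)·r^n/Γ(n/2+1). With n=4, r=12: V = 10368·π^2 ≈ 102328.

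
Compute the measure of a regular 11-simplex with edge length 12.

V = (12^11 / 11!) · √((11+1) / 2^11) ≈ 1424.83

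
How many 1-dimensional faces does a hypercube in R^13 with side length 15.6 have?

f_1(13-cube) = (13 choose 1) · 2^12 = 53248.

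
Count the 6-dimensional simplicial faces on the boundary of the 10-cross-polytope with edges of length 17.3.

Number of 6-faces = 2^(6+1) · C(10,6+1) = 128 · 120 = 15360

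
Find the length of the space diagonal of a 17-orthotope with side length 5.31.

||(5.31,5.31,...,5.31)|| = √(17)·5.31 ≈ 21.8937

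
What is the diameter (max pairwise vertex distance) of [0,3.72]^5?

||(3.72,3.72,...,3.72)|| = √(5)·3.72 ≈ 8.31817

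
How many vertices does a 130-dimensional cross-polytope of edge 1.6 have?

Number of vertices = 2n = 260.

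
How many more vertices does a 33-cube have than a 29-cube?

The 33-cube has 2^33 = 8589934592 vertices. The 29-cube has 2^29 = 536870912 vertices. Difference: 8589934592 - 536870912 = 8053063680.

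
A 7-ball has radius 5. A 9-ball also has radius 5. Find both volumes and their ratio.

V_7(5) ≈ 369122. V_9(5) ≈ 6.4424e+06. Ratio V_7/V_9 ≈ 0.0573.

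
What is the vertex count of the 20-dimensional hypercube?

Number of vertices = 2^20 = 1048576.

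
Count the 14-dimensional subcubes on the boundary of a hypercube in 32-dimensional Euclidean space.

Number of 14-faces = C(32,14) · 2^(32-14) = 471435600 · 262144 = 123584013926400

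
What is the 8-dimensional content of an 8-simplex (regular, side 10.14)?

V_8 = √(9) · 10.14^8 / (8! · 2^(8/2)) ≈ 519.738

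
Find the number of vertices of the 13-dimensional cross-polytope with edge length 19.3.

Number of vertices = 2n = 26.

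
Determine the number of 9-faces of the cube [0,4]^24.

An n-cube has C(n,k)·2^(n-k) k-faces. Here C(24,9)·2^15 = 1307504·32768 = 42844291072.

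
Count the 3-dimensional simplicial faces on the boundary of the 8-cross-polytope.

f_3(8-orthoplex) = 2^4 · (8 choose 4) = 1120.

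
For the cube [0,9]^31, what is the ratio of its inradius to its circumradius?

r_in = 9/2 (half the side); r_out = 9√31/2 (half the diagonal). Ratio = 1/√31 ≈ 0.179605.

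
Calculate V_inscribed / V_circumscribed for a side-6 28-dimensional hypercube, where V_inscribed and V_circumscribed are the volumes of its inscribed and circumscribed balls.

The radii are 6/2 and 6√28/2, so the volume ratio is (1/√28)^28 = 28^{-28/2} ≈ 5.49272e-21.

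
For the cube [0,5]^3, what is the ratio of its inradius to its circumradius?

For an n-cube of any side s, the inradius is s/2 and the circumradius is s√n/2, so the ratio is 1/√3 ≈ 0.57735.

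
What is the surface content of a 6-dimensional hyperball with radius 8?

S = n·V_n(r)/r = 6·V_6(8)/8 (volume-to-surface relation), giving 32768·π^3 ≈ 1.01601e+06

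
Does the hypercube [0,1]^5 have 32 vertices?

True. The 5-cube has 2^5 = 32 vertices.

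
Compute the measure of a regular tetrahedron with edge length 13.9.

Volume = (√2/12) · 13.9³ = 316.503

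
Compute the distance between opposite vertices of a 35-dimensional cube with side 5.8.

The space diagonal of an n-cube of side s is s√n. Here 5.8·√35 ≈ 34.3133.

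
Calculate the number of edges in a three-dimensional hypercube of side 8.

An n-cube has n·2^(n-1) edges. With n = 3: 3·4 = 12.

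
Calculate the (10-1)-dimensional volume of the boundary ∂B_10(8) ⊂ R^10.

The surface area of an n-ball is 2π^(n/2) r^(n-1) / Γ(n/2). For n=10, r=8: 33554432·π^5/3 ≈ 3.42277e+09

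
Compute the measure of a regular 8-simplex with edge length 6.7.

For a regular n-simplex with edge a, V = (a^n / n!)·√((n+1)/2^n). With a=6.7, n=8: V ≈ 18.8834.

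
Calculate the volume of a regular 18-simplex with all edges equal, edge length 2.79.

V_18 = √(19) · 2.79^18 / (18! · 2^(18/2)) ≈ 1.39522e-10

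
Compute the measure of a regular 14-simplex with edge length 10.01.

V_14 = √(15) · 10.01^14 / (14! · 2^(14/2)) ≈ 35.1969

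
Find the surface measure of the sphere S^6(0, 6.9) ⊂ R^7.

S = n·V_n(r)/r = 7·V_7(6.9)/6.9 (volume-to-surface relation), giving 3.56922e+06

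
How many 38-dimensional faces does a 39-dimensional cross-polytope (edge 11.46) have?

f_38(39-orthoplex) = 2^39 · (39 choose 39) = 549755813888.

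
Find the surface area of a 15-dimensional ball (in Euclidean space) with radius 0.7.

The surface area of an n-ball is 2π^(n/2) r^(n-1) / Γ(n/2). For n=15, r=0.7: 0.0388055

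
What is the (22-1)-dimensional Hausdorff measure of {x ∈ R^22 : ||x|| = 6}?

The surface area of an n-ball is 2π^(n/2) r^(n-1) / Γ(n/2). For n=22, r=6: 2115832430592·π^11/175 ≈ 3.55707e+15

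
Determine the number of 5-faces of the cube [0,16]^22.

Choose 5 of 22 axes to span the face (C(22,5) = 26334 ways), then fix each of the remaining 17 coordinates at one of its two extreme values (2^17 = 131072 ways): 26334·131072 = 3451650048.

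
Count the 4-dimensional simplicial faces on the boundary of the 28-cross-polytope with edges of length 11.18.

Each 4-face is the convex hull of 5 vertices, one chosen as ±e_i from each of 5 distinct axes: 2^5·C(28,5) = 3144960.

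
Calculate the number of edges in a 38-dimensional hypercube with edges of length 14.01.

The 38-cube has n·2^(n-1) = 38·2^37 = 38·137438953472 = 5222680231936 edges.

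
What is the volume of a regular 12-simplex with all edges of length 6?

For a regular n-simplex with edge a, V = (a^n / n!)·√((n+1)/2^n). With a=6, n=12: V ≈ 0.256018.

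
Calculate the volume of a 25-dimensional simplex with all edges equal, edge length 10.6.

For a regular n-simplex with edge a, V = (a^n / n!)·√((n+1)/2^n). With a=10.6, n=25: V ≈ 0.00243564.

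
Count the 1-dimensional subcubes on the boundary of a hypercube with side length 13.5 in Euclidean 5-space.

An n-cube has C(n,k)·2^(n-k) k-faces. Here C(5,1)·2^4 = 5·16 = 80.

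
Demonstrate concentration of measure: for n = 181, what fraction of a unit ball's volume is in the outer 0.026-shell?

1 - (1-0.026)^181 ≈ 0.991505 ≈ 99.15%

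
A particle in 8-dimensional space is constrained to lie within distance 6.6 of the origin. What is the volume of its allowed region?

V_8(6.6) = π^(8/2) · (6.6)^8 / Γ(8/2 + 1) ≈ 1.4613e+07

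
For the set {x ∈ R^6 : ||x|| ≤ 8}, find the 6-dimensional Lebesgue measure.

V_6(8) = π^(6/2) · (8)^6 / Γ(6/2 + 1) = 131072·π^3/3 ≈ 1.35468e+06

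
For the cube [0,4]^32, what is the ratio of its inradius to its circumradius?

For an n-cube of any side s, the inradius is s/2 and the circumradius is s√n/2, so the ratio is 1/√32 ≈ 0.176777.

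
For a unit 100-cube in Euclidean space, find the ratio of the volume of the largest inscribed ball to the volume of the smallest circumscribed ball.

The radii are 1/2 and 1√100/2, so the volume ratio is (1/√100)^100 = 100^{-100/2} ≈ 1e-100.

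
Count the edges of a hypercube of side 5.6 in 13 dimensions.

An n-cube has n·2^(n-1) edges. With n = 13: 13·4096 = 53248.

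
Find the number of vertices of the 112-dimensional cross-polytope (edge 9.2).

An n-cross-polytope has 2n vertices; here n = 112, giving 224.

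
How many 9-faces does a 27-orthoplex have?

f_9(27-orthoplex) = 2^10 · (27 choose 10) = 8638755840.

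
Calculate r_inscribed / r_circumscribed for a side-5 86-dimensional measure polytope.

r_in / r_out = (5/2) / (5√86/2) = 1/√86 ≈ 0.107833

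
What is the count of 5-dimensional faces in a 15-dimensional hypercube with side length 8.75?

Number of 5-faces = C(15,5) · 2^(15-5) = 3003 · 1024 = 3075072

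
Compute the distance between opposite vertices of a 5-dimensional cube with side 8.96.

||(8.96,8.96,...,8.96)|| = √(5)·8.96 ≈ 20.0352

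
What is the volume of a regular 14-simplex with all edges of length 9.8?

Volume = 9.8^14 · √(15/2^14) / 14! ≈ 26.1573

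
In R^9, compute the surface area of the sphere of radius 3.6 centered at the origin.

The surface area of an n-ball is 2π^(n/2) r^(n-1) / Γ(n/2). For n=9, r=3.6: 837491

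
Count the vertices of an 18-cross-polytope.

The vertices are ±e_1, ..., ±e_18, so there are 2·18 = 36.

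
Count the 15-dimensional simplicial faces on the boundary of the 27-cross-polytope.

Number of 15-faces = 2^(15+1) · C(27,15+1) = 65536 · 13037895 = 854451486720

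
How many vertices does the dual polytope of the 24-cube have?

The vertices are ±e_1, ..., ±e_24, so there are 2·24 = 48.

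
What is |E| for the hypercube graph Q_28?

Number of 1-faces = C(28,1)·2^(28-1) = 28·134217728 = 3758096384.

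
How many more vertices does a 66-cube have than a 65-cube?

The 66-cube has 2^66 = 73786976294838206464 vertices. The 65-cube has 2^65 = 36893488147419103232 vertices. Difference: 73786976294838206464 - 36893488147419103232 = 36893488147419103232.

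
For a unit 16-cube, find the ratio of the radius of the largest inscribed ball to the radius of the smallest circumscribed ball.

r_in / r_out = (1/2) / (1√16/2) = 1/√16 ≈ 0.25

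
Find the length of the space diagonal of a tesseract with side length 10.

The space diagonal of an n-cube of side s is s√n. Here 10·√4 = 20.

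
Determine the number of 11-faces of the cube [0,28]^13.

Number of 11-faces = C(13,11) · 2^(13-11) = 78 · 4 = 312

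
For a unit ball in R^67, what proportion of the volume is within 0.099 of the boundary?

Shell fraction = 1 - (1-0.099)^67 ≈ 0.999074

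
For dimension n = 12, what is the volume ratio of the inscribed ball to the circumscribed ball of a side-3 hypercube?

V_in/V_out = n^(-n/2) = 12^(-12/2) ≈ 3.34898e-07.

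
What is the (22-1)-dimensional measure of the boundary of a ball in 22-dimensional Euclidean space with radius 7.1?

S_22(7.1) = 2·π^(22/2)·(7.1)^21 / Γ(22/2) ≈ 1.21995e+17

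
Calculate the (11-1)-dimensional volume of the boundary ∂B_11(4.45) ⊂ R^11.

S_11(4.45) = 2·π^(11/2)·(4.45)^10 / Γ(11/2) ≈ 6.31099e+07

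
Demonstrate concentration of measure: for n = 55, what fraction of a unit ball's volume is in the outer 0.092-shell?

1 - (1-0.092)^55 ≈ 0.995049 ≈ 99.50%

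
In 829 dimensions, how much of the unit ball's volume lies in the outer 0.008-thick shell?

1 - (1-0.008)^829 ≈ 0.998717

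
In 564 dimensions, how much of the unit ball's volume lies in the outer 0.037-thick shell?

V(inner)/V(outer) = ((1-0.037)/1)^564 ≈ 5.824e-10, so the shell fraction is 0.9999999994.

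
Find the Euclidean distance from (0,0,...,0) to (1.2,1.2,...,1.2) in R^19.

The space diagonal of an n-cube of side s is s√n. Here 1.2·√19 ≈ 5.23068.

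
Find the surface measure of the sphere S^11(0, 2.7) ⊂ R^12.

|∂B_12(2.7)| ≈ 890737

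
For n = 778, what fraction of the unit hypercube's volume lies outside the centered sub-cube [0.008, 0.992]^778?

Shell fraction = 1 - (1-0.016)^778 ≈ 0.9999964503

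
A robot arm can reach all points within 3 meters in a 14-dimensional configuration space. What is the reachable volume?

V_14(3) = π^(14/2) · (3)^14 / Γ(14/2 + 1) = 531441·π^7/560 ≈ 2.86626e+06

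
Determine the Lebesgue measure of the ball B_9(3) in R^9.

V = 23328·π^4/35 ≈ 64924.6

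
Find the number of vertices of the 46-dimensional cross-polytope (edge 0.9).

Number of vertices = 2n = 92.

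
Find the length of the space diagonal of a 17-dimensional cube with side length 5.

Diagonal = √17 · 5 ≈ 20.6155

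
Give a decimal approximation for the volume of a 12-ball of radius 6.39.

The n-ball volume is π^(n/2)·r^n/Γ(n/2+1). With n=12, r=6.39: V ≈ 6.18838e+09.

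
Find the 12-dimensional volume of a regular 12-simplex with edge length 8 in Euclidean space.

V_12 = √(13) · 8^12 / (12! · 2^(12/2)) ≈ 8.08229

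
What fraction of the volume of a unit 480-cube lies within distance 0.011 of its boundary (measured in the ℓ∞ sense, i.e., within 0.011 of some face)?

The inner cube has side 1-2·0.011 = 0.978 and volume (0.978)^480 ≈ 2.305e-05, so the shell holds 0.999977 of the volume.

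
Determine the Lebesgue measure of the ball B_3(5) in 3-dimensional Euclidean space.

Volume = π^{3/2}·(5)^3/Γ(5/2) = 500·π/3 ≈ 523.599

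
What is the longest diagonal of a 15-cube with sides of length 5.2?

The space diagonal of an n-cube of side s is s√n. Here 5.2·√15 ≈ 20.1395.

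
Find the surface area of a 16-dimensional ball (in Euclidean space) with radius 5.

|∂B_16(5)| = 6103515625·π^8/504 ≈ 1.14908e+11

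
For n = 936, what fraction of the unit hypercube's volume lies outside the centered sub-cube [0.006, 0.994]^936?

1 - (1 - 2·0.006)^936 = 1 - 0.988^936 ≈ 0.999988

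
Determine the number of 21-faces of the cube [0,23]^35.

Number of 21-faces = C(35,21) · 2^(35-21) = 2319959400 · 16384 = 38010214809600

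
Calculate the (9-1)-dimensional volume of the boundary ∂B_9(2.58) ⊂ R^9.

The surface area of an n-ball is 2π^(n/2) r^(n-1) / Γ(n/2). For n=9, r=2.58: 58279.8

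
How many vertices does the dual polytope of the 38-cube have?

The 38-dimensional cross-polytope has 2n = 2·38 = 76 vertices.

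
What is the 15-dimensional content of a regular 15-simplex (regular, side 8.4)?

V = (8.4^15 / 15!) · √((15+1) / 2^15) ≈ 1.23602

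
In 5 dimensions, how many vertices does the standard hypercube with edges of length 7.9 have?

Each vertex is a binary string of length 5, so there are 2^5 = 32.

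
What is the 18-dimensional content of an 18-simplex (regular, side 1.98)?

For a regular n-simplex with edge a, V = (a^n / n!)·√((n+1)/2^n). With a=1.98, n=18: V ≈ 2.90897e-13.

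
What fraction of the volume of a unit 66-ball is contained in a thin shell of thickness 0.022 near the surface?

1 - (1-0.022)^66 ≈ 0.769663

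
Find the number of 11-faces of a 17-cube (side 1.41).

Choose 11 of 17 axes to span the face (C(17,11) = 12376 ways), then fix each of the remaining 6 coordinates at one of its two extreme values (2^6 = 64 ways): 12376·64 = 792064.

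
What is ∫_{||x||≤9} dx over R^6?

V = 177147·π^3/2 ≈ 2.74633e+06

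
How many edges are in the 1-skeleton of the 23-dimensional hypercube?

Each of the 2^23 = 8388608 vertices has degree 23; total edges = 23·2^23/2 = 96468992.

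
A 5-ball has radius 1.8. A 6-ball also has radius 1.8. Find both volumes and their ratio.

V_5(1.8) ≈ 99.4629. V_6(1.8) ≈ 175.765. Ratio V_5/V_6 ≈ 0.5659.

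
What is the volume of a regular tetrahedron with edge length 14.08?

Volume = (√2/12) · 14.08³ = 328.959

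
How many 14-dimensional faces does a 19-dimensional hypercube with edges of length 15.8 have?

f_14(19-cube) = (19 choose 14) · 2^5 = 372096.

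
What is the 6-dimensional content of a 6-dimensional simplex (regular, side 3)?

V_6 = √(7) · 3^6 / (6! · 2^(6/2)) ≈ 0.334853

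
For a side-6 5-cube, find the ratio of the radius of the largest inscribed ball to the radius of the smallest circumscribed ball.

r_in / r_out = (6/2) / (6√5/2) = 1/√5 ≈ 0.447214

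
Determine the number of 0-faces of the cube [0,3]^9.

An n-cube has C(n,k)·2^(n-k) k-faces. Here C(9,0)·2^9 = 1·512 = 512.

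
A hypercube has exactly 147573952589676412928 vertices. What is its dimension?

Since 2^n = 147573952589676412928, we have n = 67.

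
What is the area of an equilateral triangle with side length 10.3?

Area = (√3/4) · 10.3² = 45.9383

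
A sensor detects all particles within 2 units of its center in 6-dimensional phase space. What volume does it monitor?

V = 32·π^3/3 ≈ 330.734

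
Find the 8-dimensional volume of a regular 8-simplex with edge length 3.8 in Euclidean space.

Volume = 3.8^8 · √(9/2^8) / 8! ≈ 0.202185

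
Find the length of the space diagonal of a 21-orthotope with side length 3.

d = √(3² + 3² + ... + 3²) [21 terms] = √(21·3²) = 3√21 ≈ 13.7477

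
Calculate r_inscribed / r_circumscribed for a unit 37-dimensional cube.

Ratio = (s/2)/(s√37/2) = 37^(-1/2) ≈ 0.164399.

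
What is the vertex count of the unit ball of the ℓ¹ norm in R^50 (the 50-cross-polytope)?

An n-cross-polytope has 2n vertices; here n = 50, giving 100.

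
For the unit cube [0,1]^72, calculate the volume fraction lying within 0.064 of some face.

1 - (1 - 2·0.064)^72 = 1 - 0.872^72 ≈ 0.999948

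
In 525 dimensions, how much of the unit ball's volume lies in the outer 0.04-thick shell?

Shell fraction = 1 - (1-0.04)^525 ≈ 1 - 4.925e-10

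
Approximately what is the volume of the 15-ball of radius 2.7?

V_15(2.7) = π^(15/2) · (2.7)^15 / Γ(15/2 + 1) ≈ 1.1269e+06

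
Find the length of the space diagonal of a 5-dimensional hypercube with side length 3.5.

The space diagonal of an n-cube of side s is s√n. Here 3.5·√5 ≈ 7.82624.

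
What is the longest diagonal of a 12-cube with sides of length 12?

||(12,12,...,12)|| = √(12)·12 ≈ 41.5692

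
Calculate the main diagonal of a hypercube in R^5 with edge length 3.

The space diagonal of an n-cube of side s is s√n. Here 3·√5 ≈ 6.7082.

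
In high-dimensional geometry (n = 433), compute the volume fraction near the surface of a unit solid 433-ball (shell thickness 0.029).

1 - (1-0.029)^433 ≈ 0.9999970763 ≈ 99.999708%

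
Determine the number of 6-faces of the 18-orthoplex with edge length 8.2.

Each 6-face is the convex hull of 7 vertices, one chosen as ±e_i from each of 7 distinct axes: 2^7·C(18,7) = 4073472.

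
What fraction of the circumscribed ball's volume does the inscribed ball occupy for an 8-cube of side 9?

V_in / V_out = (r_in/r_out)^8 = (1/√8)^8 = 8^(-8/2) ≈ 0.000244141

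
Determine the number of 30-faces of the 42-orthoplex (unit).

Each 30-face is the convex hull of 31 vertices, one chosen as ±e_i from each of 31 distinct axes: 2^31·C(42,31) = 9192435559220379648.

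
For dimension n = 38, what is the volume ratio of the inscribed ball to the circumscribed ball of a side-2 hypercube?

The radii are 2/2 and 2√38/2, so the volume ratio is (1/√38)^38 = 38^{-38/2} ≈ 9.64077e-31.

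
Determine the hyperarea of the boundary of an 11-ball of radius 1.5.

S_11(1.5) = 2·π^(11/2)·(1.5)^10 / Γ(11/2) = 2187·π^5/560 ≈ 1195.12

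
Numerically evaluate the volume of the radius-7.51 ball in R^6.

Volume = π^{6/2}·(7.51)^6/Γ(4) ≈ 927124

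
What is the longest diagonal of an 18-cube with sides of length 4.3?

||(4.3,4.3,...,4.3)|| = √(18)·4.3 ≈ 18.2434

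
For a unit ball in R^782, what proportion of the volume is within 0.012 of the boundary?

V(inner)/V(outer) = ((1-0.012)/1)^782 ≈ 7.942e-05, so the shell fraction is 0.999921.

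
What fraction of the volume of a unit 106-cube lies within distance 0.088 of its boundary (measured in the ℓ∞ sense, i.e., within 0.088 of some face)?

The inner cube has side 1-2·0.088 = 0.824 and volume (0.824)^106 ≈ 1.225e-09, so the shell holds 0.9999999988 of the volume.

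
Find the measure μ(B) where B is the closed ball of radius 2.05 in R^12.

Volume = π^{12/2}·(2.05)^12/Γ(7) ≈ 7355.51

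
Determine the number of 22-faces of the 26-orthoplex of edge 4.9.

An n-cross-polytope has 2^(k+1)·C(n,k+1) k-faces. Here 2^23·C(26,23) = 8388608·2600 = 21810380800.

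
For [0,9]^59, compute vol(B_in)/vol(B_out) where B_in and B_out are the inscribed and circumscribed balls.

The radii are 9/2 and 9√59/2, so the volume ratio is (1/√59)^59 = 59^{-59/2} ≈ 5.75262e-53.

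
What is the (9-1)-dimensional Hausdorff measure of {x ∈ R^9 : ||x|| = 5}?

The surface area of an n-ball is 2π^(n/2) r^(n-1) / Γ(n/2). For n=9, r=5: 2500000·π^4/21 ≈ 1.15963e+07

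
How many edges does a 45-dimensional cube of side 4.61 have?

Number of 1-faces = C(45,1)·2^(45-1) = 45·17592186044416 = 791648371998720.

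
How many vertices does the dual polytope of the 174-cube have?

Number of vertices = 2n = 348.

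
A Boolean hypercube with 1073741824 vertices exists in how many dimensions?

n = log_2(1073741824) = 30.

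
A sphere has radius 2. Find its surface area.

S_3(2) = 2·π^(3/2)·(2)^2 / Γ(3/2) = 4πr² = 4π·(2)² ≈ 50.2655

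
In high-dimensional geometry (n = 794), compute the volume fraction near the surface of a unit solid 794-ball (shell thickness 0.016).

1 - (1-0.016)^794 ≈ 0.9999972577 ≈ 99.999726%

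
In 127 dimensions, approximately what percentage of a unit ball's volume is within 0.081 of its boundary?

1 - (1-0.081)^127 ≈ 0.999978 ≈ 99.997807%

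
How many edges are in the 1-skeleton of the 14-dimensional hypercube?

Each of the 2^14 = 16384 vertices has degree 14; total edges = 14·2^14/2 = 114688.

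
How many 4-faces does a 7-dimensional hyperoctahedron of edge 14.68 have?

An n-cross-polytope has 2^(k+1)·C(n,k+1) k-faces. Here 2^5·C(7,5) = 32·21 = 672.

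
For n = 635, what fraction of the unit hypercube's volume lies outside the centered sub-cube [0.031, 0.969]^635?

Shell fraction = 1 - (1-0.062)^635 ≈ 1 - 2.233e-18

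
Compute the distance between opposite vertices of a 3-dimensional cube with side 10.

||(10,10,...,10)|| = √(3)·10 ≈ 17.3205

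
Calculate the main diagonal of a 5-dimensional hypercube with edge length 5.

Diagonal = √5 · 5 ≈ 11.1803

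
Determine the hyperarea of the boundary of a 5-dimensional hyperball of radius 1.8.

S = n·V_n(r)/r = 5·V_5(1.8)/1.8 (volume-to-surface relation), giving 276.286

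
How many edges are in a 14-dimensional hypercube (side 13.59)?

Number of 1-faces = C(14,1) · 2^(14-1) = 14 · 8192 = 114688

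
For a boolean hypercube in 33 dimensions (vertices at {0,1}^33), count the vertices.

The 33-cube has 2^33 = 8589934592 vertices.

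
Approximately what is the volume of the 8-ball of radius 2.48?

V_8(2.48) = π^(8/2) · (2.48)^8 / Γ(8/2 + 1) ≈ 5807.67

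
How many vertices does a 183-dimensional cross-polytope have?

An n-cross-polytope has 2n vertices; here n = 183, giving 366.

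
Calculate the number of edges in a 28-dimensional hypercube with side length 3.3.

Number of 1-faces = C(28,1)·2^(28-1) = 28·134217728 = 3758096384.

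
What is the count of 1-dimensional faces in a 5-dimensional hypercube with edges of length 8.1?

f_1(5-cube) = (5 choose 1) · 2^4 = 80.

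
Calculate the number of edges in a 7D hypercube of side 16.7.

Each of the 2^7 = 128 vertices has degree 7; total edges = 7·2^7/2 = 448.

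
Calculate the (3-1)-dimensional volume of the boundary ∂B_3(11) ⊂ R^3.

S = n·V_n(r)/r = 3·V_3(11)/11 (volume-to-surface relation), giving 4πr² = 4π·(11)² ≈ 1520.53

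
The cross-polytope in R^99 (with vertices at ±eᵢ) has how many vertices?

The vertices are ±e_1, ..., ±e_99, so there are 2·99 = 198.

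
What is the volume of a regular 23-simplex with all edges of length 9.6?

Volume = 9.6^23 · √(24/2^23) / 23! ≈ 0.00255861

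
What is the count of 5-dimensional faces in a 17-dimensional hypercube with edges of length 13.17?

An n-cube has C(n,k)·2^(n-k) k-faces. Here C(17,5)·2^12 = 6188·4096 = 25346048.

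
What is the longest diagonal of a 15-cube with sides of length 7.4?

Diagonal = √15 · 7.4 ≈ 28.6601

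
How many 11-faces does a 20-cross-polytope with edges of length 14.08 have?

An n-cross-polytope has 2^(k+1)·C(n,k+1) k-faces. Here 2^12·C(20,12) = 4096·125970 = 515973120.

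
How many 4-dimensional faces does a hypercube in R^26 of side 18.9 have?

An n-cube has C(n,k)·2^(n-k) k-faces. Here C(26,4)·2^22 = 14950·4194304 = 62704844800.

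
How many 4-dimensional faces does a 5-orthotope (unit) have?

An n-cube has C(n,k)·2^(n-k) k-faces. Here C(5,4)·2^1 = 5·2 = 10.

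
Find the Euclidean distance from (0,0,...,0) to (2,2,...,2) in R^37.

||(2,2,...,2)|| = √(37)·2 ≈ 12.1655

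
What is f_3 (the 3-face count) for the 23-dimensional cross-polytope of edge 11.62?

An n-cross-polytope has 2^(k+1)·C(n,k+1) k-faces. Here 2^4·C(23,4) = 16·8855 = 141680.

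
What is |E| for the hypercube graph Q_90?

Number of 1-faces = C(90,1)·2^(90-1) = 90·618970019642690137449562112 = 55707301767842112370460590080.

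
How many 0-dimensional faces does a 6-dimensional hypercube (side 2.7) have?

Number of 0-faces = C(6,0) · 2^(6-0) = 1 · 64 = 64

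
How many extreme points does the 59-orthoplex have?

An n-cross-polytope has 2n vertices; here n = 59, giving 118.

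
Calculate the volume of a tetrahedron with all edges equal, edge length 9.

Volume = (√2/12) · 9³ = 85.9135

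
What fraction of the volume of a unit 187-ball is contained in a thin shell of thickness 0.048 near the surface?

Shell fraction = 1 - (1-0.048)^187 ≈ 0.999899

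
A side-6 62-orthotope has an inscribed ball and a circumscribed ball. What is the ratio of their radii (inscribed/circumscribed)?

r_in / r_out = (6/2) / (6√62/2) = 1/√62 ≈ 0.127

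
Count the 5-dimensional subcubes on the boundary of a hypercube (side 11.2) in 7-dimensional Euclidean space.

An n-cube has C(n,k)·2^(n-k) k-faces. Here C(7,5)·2^2 = 21·4 = 84.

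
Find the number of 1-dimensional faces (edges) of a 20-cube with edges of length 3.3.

An n-cube has n·2^(n-1) edges. With n = 20: 20·524288 = 10485760.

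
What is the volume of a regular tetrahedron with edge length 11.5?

Volume = (√2/12) · 11.5³ = 179.237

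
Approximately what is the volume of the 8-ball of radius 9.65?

V_8(9.65) = π^(8/2) · (9.65)^8 / Γ(8/2 + 1) ≈ 3.05216e+08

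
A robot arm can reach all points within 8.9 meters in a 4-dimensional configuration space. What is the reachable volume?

The n-ball volume is π^(n/2)·r^n/Γ(n/2+1). With n=4, r=8.9: V ≈ 30962.1.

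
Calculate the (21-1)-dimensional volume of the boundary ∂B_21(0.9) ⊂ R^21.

|∂B_21(0.9)| ≈ 0.0356137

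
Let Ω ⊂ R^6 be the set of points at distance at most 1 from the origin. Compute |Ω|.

Volume = π^{6/2}·(1)^6/Γ(4) = π^3/6 ≈ 5.16771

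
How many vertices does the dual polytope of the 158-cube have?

The vertices are ±e_1, ..., ±e_158, so there are 2·158 = 316.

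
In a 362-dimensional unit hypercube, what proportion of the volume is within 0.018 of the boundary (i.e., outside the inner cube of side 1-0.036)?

Shell fraction = 1 - (1-0.036)^362 ≈ 0.9999982786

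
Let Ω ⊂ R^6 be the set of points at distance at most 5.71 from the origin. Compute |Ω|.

V_6(5.71) = π^(6/2) · (5.71)^6 / Γ(6/2 + 1) ≈ 179108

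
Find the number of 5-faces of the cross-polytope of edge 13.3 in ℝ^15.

Each 5-face is the convex hull of 6 vertices, one chosen as ±e_i from each of 6 distinct axes: 2^6·C(15,6) = 320320.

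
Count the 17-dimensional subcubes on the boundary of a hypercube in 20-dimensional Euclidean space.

Number of 17-faces = C(20,17) · 2^(20-17) = 1140 · 8 = 9120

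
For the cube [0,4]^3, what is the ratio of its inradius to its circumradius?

Ratio = (s/2)/(s√3/2) = 3^(-1/2) ≈ 0.57735.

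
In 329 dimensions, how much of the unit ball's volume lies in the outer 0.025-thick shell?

Shell fraction = 1 - (1-0.025)^329 ≈ 0.999759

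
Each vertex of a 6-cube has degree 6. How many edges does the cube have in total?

Each of the 2^6 = 64 vertices has degree 6; total edges = 6·2^6/2 = 192.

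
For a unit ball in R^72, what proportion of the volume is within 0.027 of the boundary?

V(inner)/V(outer) = ((1-0.027)/1)^72 ≈ 0.1394, so the shell fraction is 0.860644.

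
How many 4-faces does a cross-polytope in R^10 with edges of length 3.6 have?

An n-cross-polytope has 2^(k+1)·C(n,k+1) k-faces. Here 2^5·C(10,5) = 32·252 = 8064.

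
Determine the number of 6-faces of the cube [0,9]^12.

f_6(12-cube) = (12 choose 6) · 2^6 = 59136.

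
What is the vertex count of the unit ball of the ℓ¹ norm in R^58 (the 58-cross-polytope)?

The 58-dimensional cross-polytope has 2n = 2·58 = 116 vertices.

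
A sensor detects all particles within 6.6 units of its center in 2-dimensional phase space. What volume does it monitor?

The n-ball volume is π^(n/2)·r^n/Γ(n/2+1). With n=2, r=6.6: V ≈ 136.848.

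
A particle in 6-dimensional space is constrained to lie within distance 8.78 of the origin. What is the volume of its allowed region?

The n-ball volume is π^(n/2)·r^n/Γ(n/2+1). With n=6, r=8.78: V ≈ 2.36737e+06.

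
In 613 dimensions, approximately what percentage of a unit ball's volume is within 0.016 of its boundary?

1 - (1-0.016)^613 ≈ 0.999949 ≈ 99.9949%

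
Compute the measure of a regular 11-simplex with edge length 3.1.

V_11 = √(12) · 3.1^11 / (11! · 2^(11/2)) ≈ 0.000487246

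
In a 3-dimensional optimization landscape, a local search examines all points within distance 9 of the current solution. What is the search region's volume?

V = 972·π ≈ 3053.63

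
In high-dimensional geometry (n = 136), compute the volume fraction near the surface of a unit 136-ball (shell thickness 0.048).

1 - (1-0.048)^136 ≈ 0.998757 ≈ 99.88%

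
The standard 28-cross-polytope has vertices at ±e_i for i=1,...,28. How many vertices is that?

The 28-dimensional cross-polytope has 2n = 2·28 = 56 vertices.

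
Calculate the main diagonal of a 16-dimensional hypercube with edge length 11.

d = √(11² + 11² + ... + 11²) [16 terms] = √(16·11²) = 11√16 = 44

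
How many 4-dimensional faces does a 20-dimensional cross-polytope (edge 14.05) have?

Each 4-face is the convex hull of 5 vertices, one chosen as ±e_i from each of 5 distinct axes: 2^5·C(20,5) = 496128.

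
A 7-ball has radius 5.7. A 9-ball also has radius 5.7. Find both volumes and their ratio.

V_7(5.7) ≈ 923643. V_9(5.7) ≈ 2.09504e+07. Ratio V_7/V_9 ≈ 0.04409.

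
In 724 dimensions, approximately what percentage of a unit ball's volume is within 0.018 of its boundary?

1 - (1-0.018)^724 ≈ 0.9999980559 ≈ 99.999806%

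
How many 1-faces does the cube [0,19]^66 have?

Each of the 2^66 = 73786976294838206464 vertices has degree 66; total edges = 66·2^66/2 = 2434970217729660813312.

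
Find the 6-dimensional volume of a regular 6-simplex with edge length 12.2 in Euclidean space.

V = (12.2^6 / 6!) · √((6+1) / 2^6) ≈ 1514.56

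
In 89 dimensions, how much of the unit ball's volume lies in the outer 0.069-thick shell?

V(inner)/V(outer) = ((1-0.069)/1)^89 ≈ 0.001724, so the shell fraction is 0.998276.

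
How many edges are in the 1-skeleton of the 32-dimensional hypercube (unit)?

An n-cube has n·2^(n-1) edges. With n = 32: 32·2147483648 = 68719476736.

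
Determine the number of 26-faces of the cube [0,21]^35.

Choose 26 of 35 axes to span the face (C(35,26) = 70607460 ways), then fix each of the remaining 9 coordinates at one of its two extreme values (2^9 = 512 ways): 70607460·512 = 36151019520.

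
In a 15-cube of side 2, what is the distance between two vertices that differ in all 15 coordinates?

Diagonal = √15 · 2 ≈ 7.74597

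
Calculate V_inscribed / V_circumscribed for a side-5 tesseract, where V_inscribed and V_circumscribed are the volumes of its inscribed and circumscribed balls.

V_in / V_out = (r_in/r_out)^4 = (1/√4)^4 = 4^(-4/2) ≈ 0.0625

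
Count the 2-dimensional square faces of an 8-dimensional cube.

Choose 2 of 8 axes to span the face (C(8,2) = 28 ways), then fix each of the remaining 6 coordinates at one of its two extreme values (2^6 = 64 ways): 28·64 = 1792.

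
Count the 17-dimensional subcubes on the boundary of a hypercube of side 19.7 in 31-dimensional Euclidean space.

Choose 17 of 31 axes to span the face (C(31,17) = 265182525 ways), then fix each of the remaining 14 coordinates at one of its two extreme values (2^14 = 16384 ways): 265182525·16384 = 4344750489600.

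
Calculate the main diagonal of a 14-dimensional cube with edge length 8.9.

||(8.9,8.9,...,8.9)|| = √(14)·8.9 ≈ 33.3008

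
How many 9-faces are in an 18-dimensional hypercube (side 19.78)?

Number of 9-faces = C(18,9) · 2^(18-9) = 48620 · 512 = 24893440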